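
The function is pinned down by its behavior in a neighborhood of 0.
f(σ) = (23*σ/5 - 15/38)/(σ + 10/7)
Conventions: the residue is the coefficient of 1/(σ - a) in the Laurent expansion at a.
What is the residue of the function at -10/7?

The residue is -1853/266.

At the order-1 pole -10/7 set g(σ) = (σ - (-10/7))*f(σ) = 23*σ/5 - 15/38.
Simple pole: residue = g(a) at a = -10/7, which is -1853/266.


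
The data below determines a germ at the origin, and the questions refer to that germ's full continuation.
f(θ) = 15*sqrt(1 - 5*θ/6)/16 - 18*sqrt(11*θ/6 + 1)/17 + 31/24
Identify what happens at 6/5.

The point is an algebraic (square-root) branch point.

The term (15/16)*sqrt(1 - θ/(6/5)) has argument 1 - 6/5/(6/5) = 0 at 6/5: a square-root (algebraic, two-sheeted) branch point; the remaining terms are analytic or single-valued there.


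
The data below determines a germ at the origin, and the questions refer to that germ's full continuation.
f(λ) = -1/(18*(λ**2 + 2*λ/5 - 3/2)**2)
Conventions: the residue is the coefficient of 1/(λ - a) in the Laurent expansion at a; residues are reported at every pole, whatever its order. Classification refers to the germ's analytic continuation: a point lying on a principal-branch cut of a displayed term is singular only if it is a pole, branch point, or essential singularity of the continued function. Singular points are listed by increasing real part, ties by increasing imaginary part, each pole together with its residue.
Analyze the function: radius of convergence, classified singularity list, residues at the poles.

Denominator factor (λ**2 + 2*λ/5 - 3/2)^2: discriminant 154/25, real irrational roots -1/5 + (1/10)*sqrt(154) and -1/5 - (1/10)*sqrt(154); poles of order 2, moduli -1/5 + (1/10)*sqrt(154) and 1/5 + (1/10)*sqrt(154).
The radius of convergence is the smallest modulus among the singular points: -1/5 + (1/10)*sqrt(154).
The factor λ**2 + 2*λ/5 - 3/2 splits as (λ - a)(λ - a') with a = -1/5 - (1/10)*sqrt(154), a' = -1/5 + (1/10)*sqrt(154). At the order-2 pole a set g(λ) = (λ - a)^2*f(λ) = [-1/18] / (λ - a')^2.
Order-2 pole: residue = g'(a); g'(-1/5 - (1/10)*sqrt(154)) = -(125/213444)*sqrt(154), so the residue is -(125/213444)*sqrt(154).
The factor λ**2 + 2*λ/5 - 3/2 splits as (λ - a)(λ - a') with a = -1/5 + (1/10)*sqrt(154), a' = -1/5 - (1/10)*sqrt(154). At the order-2 pole a set g(λ) = (λ - a)^2*f(λ) = [-1/18] / (λ - a')^2.
Order-2 pole: residue = g'(a); g'(-1/5 + (1/10)*sqrt(154)) = (125/213444)*sqrt(154), so the residue is (125/213444)*sqrt(154).
List the singular points by increasing real part (a conjugate pair: the negative imaginary part first).

Radius of convergence at 0: -1/5 + (1/10)*sqrt(154).
At -1/5 - (1/10)*sqrt(154): a pole of order 2; residue -(125/213444)*sqrt(154).
At -1/5 + (1/10)*sqrt(154): a pole of order 2; residue (125/213444)*sqrt(154).


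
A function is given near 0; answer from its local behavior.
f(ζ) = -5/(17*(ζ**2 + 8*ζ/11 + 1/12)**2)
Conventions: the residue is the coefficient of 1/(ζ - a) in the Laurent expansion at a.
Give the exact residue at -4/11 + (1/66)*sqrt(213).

The residue is (39930/85697)*sqrt(213).

The factor ζ**2 + 8*ζ/11 + 1/12 splits as (ζ - a)(ζ - a') with a = -4/11 + (1/66)*sqrt(213), a' = -4/11 - (1/66)*sqrt(213). At the order-2 pole a set g(ζ) = (ζ - a)^2*f(ζ) = [-5/17] / (ζ - a')^2.
Order-2 pole: residue = g'(a); g'(-4/11 + (1/66)*sqrt(213)) = (39930/85697)*sqrt(213), so the residue is (39930/85697)*sqrt(213).


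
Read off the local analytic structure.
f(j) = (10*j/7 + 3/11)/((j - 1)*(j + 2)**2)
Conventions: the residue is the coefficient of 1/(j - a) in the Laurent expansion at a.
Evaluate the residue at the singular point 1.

At the order-1 pole 1 set g(j) = (j - (1))*f(j) = (10*j/7 + 3/11)/(j + 2)**2.
Simple pole: residue = g(a) at a = 1, which is 131/693.

The residue is 131/693.


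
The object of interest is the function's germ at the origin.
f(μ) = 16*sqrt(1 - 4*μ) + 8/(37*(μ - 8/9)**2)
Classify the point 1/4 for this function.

The term (16)*sqrt(1 - μ/(1/4)) has argument 1 - 1/4/(1/4) = 0 at 1/4: a square-root (algebraic, two-sheeted) branch point; the remaining terms are analytic or single-valued there.

The point is an algebraic (square-root) branch point.


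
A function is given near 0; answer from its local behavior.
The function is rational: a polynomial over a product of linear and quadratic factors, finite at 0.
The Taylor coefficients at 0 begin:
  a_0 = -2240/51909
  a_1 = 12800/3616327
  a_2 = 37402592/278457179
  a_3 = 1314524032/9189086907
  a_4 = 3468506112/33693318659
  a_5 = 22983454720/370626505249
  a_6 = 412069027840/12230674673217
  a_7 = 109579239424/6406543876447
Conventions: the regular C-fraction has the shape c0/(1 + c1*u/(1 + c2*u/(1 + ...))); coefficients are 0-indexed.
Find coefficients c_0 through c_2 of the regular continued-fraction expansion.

The regular C-fraction coefficients are [-2240/51909, 120/1463, -22255789/585200].

Taylor coefficients (read off): a_0 = -2240/51909, a_1 = 12800/3616327, a_2 = 37402592/278457179.
c0 = a_0 = -2240/51909. Peel one level at a time: if S = 1 + c*u/S' with S'(0) = 1, then c is the u-coefficient of S and S' = c*u/(S - 1).
S_1 = c0/f = 1 + (120/1463)*u + (66767367/21403690)*u^2 + ...; c1 = 120/1463.
S_2 = c1*u/(S_1 - 1) = 1 + (-22255789/585200)*u + ...; c2 = -22255789/585200.


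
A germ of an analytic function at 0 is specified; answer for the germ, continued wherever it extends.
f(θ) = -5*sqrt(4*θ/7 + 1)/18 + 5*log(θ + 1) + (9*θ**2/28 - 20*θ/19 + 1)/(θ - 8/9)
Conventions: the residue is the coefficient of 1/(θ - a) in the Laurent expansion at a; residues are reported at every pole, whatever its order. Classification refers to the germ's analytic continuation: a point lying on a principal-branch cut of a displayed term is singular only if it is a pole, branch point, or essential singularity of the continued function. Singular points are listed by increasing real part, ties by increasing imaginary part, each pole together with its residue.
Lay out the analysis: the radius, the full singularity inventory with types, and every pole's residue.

Radius of convergence at 0: 8/9.
At -7/4: an algebraic (square-root) branch point.
At -1: a logarithmic branch point.
At 8/9: a pole of order 1; residue 127/399.

Denominator factor (θ - 8/9): pole of order 1 at 8/9, modulus 8/9.
Branch term (-5/18)*sqrt(1 - θ/(-7/4)): its argument vanishes at θ = -7/4, a square-root branch point, modulus 7/4.
Branch term (5)*log(1 - θ/(-1)): its argument vanishes at θ = -1, a logarithmic branch point, modulus 1.
The radius of convergence is the smallest modulus among the singular points: 8/9.
The branch terms are analytic at 8/9 and contribute nothing to the residue; only the rational part matters.
At the order-1 pole 8/9 set g(θ) = (θ - (8/9))*(rational part) = 9*θ**2/28 - 20*θ/19 + 1.
Simple pole: residue = g(a) at a = 8/9, which is 127/399.
List the singular points by increasing real part (a conjugate pair: the negative imaginary part first).


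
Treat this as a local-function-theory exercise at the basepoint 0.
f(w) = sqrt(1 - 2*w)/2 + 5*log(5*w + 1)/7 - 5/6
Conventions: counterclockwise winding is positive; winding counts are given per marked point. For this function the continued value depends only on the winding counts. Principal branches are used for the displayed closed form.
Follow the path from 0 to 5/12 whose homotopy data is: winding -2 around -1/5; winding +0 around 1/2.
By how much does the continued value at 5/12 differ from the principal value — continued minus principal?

Continued minus principal equals -(20/7)*pi*i.

The rational part is single-valued and drops out of the difference; each branch term changes only by its own monodromy.
(5/7)*log(1 - w/(-1/5)): each positive loop around -1/5 adds 2*pi*i to the log, so winding -2 contributes (5/7)*(-2)*2*pi*i = -(20/7)*pi*i.
(1/2)*sqrt(1 - w/(1/2)): winding +0 is even, the square root returns to the same sheet, contribution 0.
Summing the contributions at w = 5/12 gives -(20/7)*pi*i.


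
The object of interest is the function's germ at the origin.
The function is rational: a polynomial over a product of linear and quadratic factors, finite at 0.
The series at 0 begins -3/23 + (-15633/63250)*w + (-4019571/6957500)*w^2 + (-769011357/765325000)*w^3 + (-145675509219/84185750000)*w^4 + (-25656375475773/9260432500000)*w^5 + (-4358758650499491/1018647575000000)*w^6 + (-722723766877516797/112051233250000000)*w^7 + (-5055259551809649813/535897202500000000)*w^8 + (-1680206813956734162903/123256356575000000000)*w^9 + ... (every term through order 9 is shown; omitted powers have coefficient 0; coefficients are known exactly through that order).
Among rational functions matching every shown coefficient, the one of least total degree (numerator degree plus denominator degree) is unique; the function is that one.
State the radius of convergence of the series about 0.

No rational of total degree below 8 reproduces all 10 coefficients; solving the [1/7] Pade equations on them gives f(w) = (12*w/25 + 10/23)/((w + 10/3)*(w**2 + 4*w/11 - 1)**3), whose expansion matches every shown term.
Denominator factor (w + 10/3): pole of order 1 at -10/3, modulus 10/3.
Denominator factor (w**2 + 4*w/11 - 1)^3: discriminant 500/121, real irrational roots -2/11 + (5/11)*sqrt(5) and -2/11 - (5/11)*sqrt(5); poles of order 3, moduli -2/11 + (5/11)*sqrt(5) and 2/11 + (5/11)*sqrt(5).
The radius of convergence is the smallest modulus among the singular points: -2/11 + (5/11)*sqrt(5).

The radius of convergence is -2/11 + (5/11)*sqrt(5).


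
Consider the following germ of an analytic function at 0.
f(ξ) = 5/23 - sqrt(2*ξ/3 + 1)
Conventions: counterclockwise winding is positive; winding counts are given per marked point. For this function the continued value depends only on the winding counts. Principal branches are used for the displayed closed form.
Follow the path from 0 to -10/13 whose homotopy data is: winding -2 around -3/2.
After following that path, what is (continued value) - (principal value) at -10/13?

Continued minus principal equals 0.

The rational part is single-valued and drops out of the difference; each branch term changes only by its own monodromy.
(-1)*sqrt(1 - ξ/(-3/2)): winding -2 is even, the square root returns to the same sheet, contribution 0.
Summing the contributions at ξ = -10/13 gives 0.


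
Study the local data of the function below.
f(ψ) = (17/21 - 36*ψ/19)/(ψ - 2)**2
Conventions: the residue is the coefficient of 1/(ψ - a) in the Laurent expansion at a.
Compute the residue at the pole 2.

At the order-2 pole 2 set g(ψ) = (ψ - (2))^2*f(ψ) = 17/21 - 36*ψ/19.
Order-2 pole: residue = g'(a); g'(2) = -36/19, so the residue is -36/19.

The residue is -36/19.


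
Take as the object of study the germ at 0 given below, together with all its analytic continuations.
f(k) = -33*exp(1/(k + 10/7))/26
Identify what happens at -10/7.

The point is an essential singularity.

The exponent 1/(k - (-10/7)) has a pole at -10/7, so exp(1/(k - (-10/7))) takes every nonzero value near it: an essential singularity (not a pole of any order).


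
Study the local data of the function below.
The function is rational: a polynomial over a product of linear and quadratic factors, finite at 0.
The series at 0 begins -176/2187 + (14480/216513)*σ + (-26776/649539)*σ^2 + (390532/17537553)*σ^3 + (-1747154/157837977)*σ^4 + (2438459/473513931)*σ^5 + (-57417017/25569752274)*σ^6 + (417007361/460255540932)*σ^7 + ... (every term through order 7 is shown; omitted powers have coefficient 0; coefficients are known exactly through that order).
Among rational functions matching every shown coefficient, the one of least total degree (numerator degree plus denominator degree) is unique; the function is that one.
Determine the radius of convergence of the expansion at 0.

The radius of convergence is 2.

No rational of total degree below 4 reproduces all 8 coefficients; solving the [1/3] Pade equations on them gives f(σ) = (-5*σ/11 - 22/27)/((σ + 2)*(σ + 9/4)**2), whose expansion matches every shown term.
Denominator factor (σ + 2): pole of order 1 at -2, modulus 2.
Denominator factor (σ + 9/4)^2: pole of order 2 at -9/4, modulus 9/4.
The radius of convergence is the smallest modulus among the singular points: 2.


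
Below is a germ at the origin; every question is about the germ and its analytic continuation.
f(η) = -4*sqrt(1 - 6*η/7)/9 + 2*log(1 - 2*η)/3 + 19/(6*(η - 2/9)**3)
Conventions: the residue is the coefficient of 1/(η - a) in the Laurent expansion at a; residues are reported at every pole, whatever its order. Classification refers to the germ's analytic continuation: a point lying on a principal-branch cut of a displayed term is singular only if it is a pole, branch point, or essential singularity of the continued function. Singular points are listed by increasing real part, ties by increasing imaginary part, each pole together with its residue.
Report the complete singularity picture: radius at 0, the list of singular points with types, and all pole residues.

Denominator factor (η - 2/9)^3: pole of order 3 at 2/9, modulus 2/9.
Branch term (2/3)*log(1 - η/(1/2)): its argument vanishes at η = 1/2, a logarithmic branch point, modulus 1/2.
Branch term (-4/9)*sqrt(1 - η/(7/6)): its argument vanishes at η = 7/6, a square-root branch point, modulus 7/6.
The radius of convergence is the smallest modulus among the singular points: 2/9.
The branch terms are analytic at 2/9 and contribute nothing to the residue; only the rational part matters.
At the order-3 pole 2/9 set g(η) = (η - (2/9))^3*(rational part) = 19/6.
Order-3 pole: residue = g''(a)/2; g''(2/9) = 0, so the residue is 0.
List the singular points by increasing real part (a conjugate pair: the negative imaginary part first).

Radius of convergence at 0: 2/9.
At 2/9: a pole of order 3; residue 0.
At 1/2: a logarithmic branch point.
At 7/6: an algebraic (square-root) branch point.


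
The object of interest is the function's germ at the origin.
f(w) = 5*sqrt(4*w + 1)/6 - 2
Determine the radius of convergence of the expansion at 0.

The radius of convergence is 1/4.

Branch term (5/6)*sqrt(1 - w/(-1/4)): its argument vanishes at w = -1/4, a square-root branch point, modulus 1/4.
The radius of convergence is the smallest modulus among the singular points: 1/4.


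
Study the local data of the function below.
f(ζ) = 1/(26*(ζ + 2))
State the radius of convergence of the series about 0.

Denominator factor (ζ + 2): pole of order 1 at -2, modulus 2.
The radius of convergence is the smallest modulus among the singular points: 2.

The radius of convergence is 2.


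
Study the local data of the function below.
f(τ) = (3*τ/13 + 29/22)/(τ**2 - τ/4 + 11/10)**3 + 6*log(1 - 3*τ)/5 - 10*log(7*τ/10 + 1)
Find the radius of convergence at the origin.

The radius of convergence is 1/3.

Denominator factor (τ**2 - τ/4 + 11/10)^3: discriminant -347/80, complex-conjugate roots (1/8) + ((1/40)*sqrt(1735))*i and (1/8) - ((1/40)*sqrt(1735))*i; poles of order 3, moduli (1/10)*sqrt(110) and (1/10)*sqrt(110).
Branch term (-10)*log(1 - τ/(-10/7)): its argument vanishes at τ = -10/7, a logarithmic branch point, modulus 10/7.
Branch term (6/5)*log(1 - τ/(1/3)): its argument vanishes at τ = 1/3, a logarithmic branch point, modulus 1/3.
The radius of convergence is the smallest modulus among the singular points: 1/3.


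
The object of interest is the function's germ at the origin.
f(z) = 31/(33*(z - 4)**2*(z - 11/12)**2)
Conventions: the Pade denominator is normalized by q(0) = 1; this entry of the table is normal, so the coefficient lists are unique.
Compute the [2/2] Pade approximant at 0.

The Pade approximant has numerator coefficients [93/1331, 527937192/17612453507, 125710704/17612453507]; denominator coefficients [1, -655828955/291114934, 33179129449/25618114192].

Taylor coefficients needed (expand at 0): a_0 = 93/1331, a_1 = 5487/29282, a_2 = 872991/2576816, a_3 = 14754543/28344976, a_4 = 3661181313/4988715776.
Write the denominator as Q(z) = 1 + q1*z + q2*z^2. Requiring Q*f - P = O(z^5) with deg P <= 2 kills the coefficients of z^3..z^4 in Q*f:
  z^3: a_3 + q1*a_2 + q2*a_1 = 0, i.e. 14754543/28344976 + (872991/2576816)*q1 + (5487/29282)*q2 = 0.
  z^4: a_4 + q1*a_3 + q2*a_2 = 0, i.e. 3661181313/4988715776 + (14754543/28344976)*q1 + (872991/2576816)*q2 = 0.
Solving this linear system: q1 = -655828955/291114934, q2 = 33179129449/25618114192.
The numerator is Q*f truncated at degree 2: P0 = a_0 = 93/1331; P1 = a_1 + q1*a_0 = 527937192/17612453507; P2 = a_2 + q1*a_1 + q2*a_0 = 125710704/17612453507.


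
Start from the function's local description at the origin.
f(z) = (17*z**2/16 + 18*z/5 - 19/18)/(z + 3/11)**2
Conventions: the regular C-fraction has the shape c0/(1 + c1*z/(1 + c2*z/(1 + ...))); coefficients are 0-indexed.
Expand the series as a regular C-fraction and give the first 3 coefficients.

Taylor coefficients (expand at 0): a_0 = -2299/162, a_1 = 185251/1215, a_2 = -17749369/19440.
c0 = a_0 = -2299/162. Peel one level at a time: if S = 1 + c*z/S' with S'(0) = 1, then c is the z-coefficient of S and S' = c*z/(S - 1).
S_1 = c0/f = 1 + (3062/285)*z + (33200387/649800)*z^2 + ...; c1 = 3062/285.
S_2 = c1*z/(S_1 - 1) = 1 + (-33200387/6981360)*z + ...; c2 = -33200387/6981360.

The regular C-fraction coefficients are [-2299/162, 3062/285, -33200387/6981360].


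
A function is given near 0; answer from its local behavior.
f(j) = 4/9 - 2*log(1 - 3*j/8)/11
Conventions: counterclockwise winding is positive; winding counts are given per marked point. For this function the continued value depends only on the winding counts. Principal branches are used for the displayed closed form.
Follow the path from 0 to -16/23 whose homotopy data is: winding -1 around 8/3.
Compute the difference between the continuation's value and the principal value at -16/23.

The rational part is single-valued and drops out of the difference; each branch term changes only by its own monodromy.
(-2/11)*log(1 - j/(8/3)): each positive loop around 8/3 adds 2*pi*i to the log, so winding -1 contributes (-2/11)*(-1)*2*pi*i = (4/11)*pi*i.
Summing the contributions at j = -16/23 gives (4/11)*pi*i.

Continued minus principal equals (4/11)*pi*i.


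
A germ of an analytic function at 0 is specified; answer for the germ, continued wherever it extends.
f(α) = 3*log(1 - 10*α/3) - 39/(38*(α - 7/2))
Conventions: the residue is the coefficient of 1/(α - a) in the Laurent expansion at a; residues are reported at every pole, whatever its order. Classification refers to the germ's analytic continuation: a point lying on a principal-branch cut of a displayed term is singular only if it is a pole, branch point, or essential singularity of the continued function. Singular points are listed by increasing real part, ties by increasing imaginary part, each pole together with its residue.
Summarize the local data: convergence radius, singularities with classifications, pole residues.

Radius of convergence at 0: 3/10.
At 3/10: a logarithmic branch point.
At 7/2: a pole of order 1; residue -39/38.

Denominator factor (α - 7/2): pole of order 1 at 7/2, modulus 7/2.
Branch term (3)*log(1 - α/(3/10)): its argument vanishes at α = 3/10, a logarithmic branch point, modulus 3/10.
The radius of convergence is the smallest modulus among the singular points: 3/10.
The branch term is analytic at 7/2 and contributes nothing to the residue; only the rational part matters.
At the order-1 pole 7/2 set g(α) = (α - (7/2))*(rational part) = -39/38.
Simple pole: residue = g(a) at a = 7/2, which is -39/38.
List the singular points by increasing real part (a conjugate pair: the negative imaginary part first).


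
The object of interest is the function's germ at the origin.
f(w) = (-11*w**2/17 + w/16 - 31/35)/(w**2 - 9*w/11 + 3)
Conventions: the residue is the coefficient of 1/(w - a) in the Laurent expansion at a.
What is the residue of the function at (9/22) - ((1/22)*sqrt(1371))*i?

The residue is (-127/544) + ((181051/26103840)*sqrt(1371))*i.

The factor w**2 - 9*w/11 + 3 splits as (w - a)(w - a') with a = (9/22) - ((1/22)*sqrt(1371))*i, a' = (9/22) + ((1/22)*sqrt(1371))*i. At the order-1 pole a set g(w) = (w - a)*f(w) = [-11*w**2/17 + w/16 - 31/35] / (w - a').
Simple pole: residue = g(a) at a = (9/22) - ((1/22)*sqrt(1371))*i, which is (-127/544) + ((181051/26103840)*sqrt(1371))*i.


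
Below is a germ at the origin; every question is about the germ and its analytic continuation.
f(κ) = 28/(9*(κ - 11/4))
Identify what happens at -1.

Denominator factors: κ - 11/4 = -15/4 at κ = -1 — none vanishes.
So the germ continues analytically to -1.

The point is a regular point.


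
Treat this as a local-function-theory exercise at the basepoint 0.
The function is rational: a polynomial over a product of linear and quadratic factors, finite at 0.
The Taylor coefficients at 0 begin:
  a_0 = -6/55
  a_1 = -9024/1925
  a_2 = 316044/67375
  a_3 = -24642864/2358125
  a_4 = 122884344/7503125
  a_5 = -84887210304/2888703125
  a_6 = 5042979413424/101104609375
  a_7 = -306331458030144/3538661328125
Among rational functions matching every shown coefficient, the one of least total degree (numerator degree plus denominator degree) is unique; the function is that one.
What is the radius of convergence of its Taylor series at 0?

No rational of total degree below 3 reproduces all 8 coefficients; solving the [1/2] Pade equations on them gives f(r) = (4*r + 1/11)/(r**2 - 6*r/7 - 5/6), whose expansion matches every shown term.
Denominator factor (r**2 - 6*r/7 - 5/6): discriminant 598/147, real irrational roots 3/7 + (1/42)*sqrt(1794) and 3/7 - (1/42)*sqrt(1794); poles of order 1, moduli 3/7 + (1/42)*sqrt(1794) and -3/7 + (1/42)*sqrt(1794).
The radius of convergence is the smallest modulus among the singular points: -3/7 + (1/42)*sqrt(1794).

The radius of convergence is -3/7 + (1/42)*sqrt(1794).


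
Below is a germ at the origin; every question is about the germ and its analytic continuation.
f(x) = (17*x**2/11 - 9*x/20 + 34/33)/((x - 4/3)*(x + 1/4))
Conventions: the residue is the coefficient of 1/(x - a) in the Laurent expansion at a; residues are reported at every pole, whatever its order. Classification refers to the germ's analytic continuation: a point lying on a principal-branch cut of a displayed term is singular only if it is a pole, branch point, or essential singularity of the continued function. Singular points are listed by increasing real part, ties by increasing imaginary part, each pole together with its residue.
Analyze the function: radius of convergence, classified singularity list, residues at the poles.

Radius of convergence at 0: 1/4.
At -1/4: a pole of order 1; residue -818/1045.
At 4/3: a pole of order 1; residue 572/285.

Denominator factor (x - 4/3): pole of order 1 at 4/3, modulus 4/3.
Denominator factor (x + 1/4): pole of order 1 at -1/4, modulus 1/4.
The radius of convergence is the smallest modulus among the singular points: 1/4.
At the order-1 pole -1/4 set g(x) = (x - (-1/4))*f(x) = (17*x**2/11 - 9*x/20 + 34/33)/(x - 4/3).
Simple pole: residue = g(a) at a = -1/4, which is -818/1045.
At the order-1 pole 4/3 set g(x) = (x - (4/3))*f(x) = (17*x**2/11 - 9*x/20 + 34/33)/(x + 1/4).
Simple pole: residue = g(a) at a = 4/3, which is 572/285.
List the singular points by increasing real part (a conjugate pair: the negative imaginary part first).


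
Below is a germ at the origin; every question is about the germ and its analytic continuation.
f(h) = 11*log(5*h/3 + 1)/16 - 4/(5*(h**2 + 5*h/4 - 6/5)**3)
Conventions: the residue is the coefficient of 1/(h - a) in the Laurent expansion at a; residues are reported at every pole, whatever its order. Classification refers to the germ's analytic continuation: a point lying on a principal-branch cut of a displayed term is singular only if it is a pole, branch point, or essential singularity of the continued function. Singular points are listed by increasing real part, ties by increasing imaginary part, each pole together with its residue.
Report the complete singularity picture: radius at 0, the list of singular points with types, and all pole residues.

Denominator factor (h**2 + 5*h/4 - 6/5)^3: discriminant 509/80, real irrational roots -5/8 + (1/40)*sqrt(2545) and -5/8 - (1/40)*sqrt(2545); poles of order 3, moduli -5/8 + (1/40)*sqrt(2545) and 5/8 + (1/40)*sqrt(2545).
Branch term (11/16)*log(1 - h/(-3/5)): its argument vanishes at h = -3/5, a logarithmic branch point, modulus 3/5.
The radius of convergence is the smallest modulus among the singular points: 3/5.
The branch term is analytic at -5/8 - (1/40)*sqrt(2545) and contributes nothing to the residue; only the rational part matters.
The factor h**2 + 5*h/4 - 6/5 splits as (h - a)(h - a') with a = -5/8 - (1/40)*sqrt(2545), a' = -5/8 + (1/40)*sqrt(2545). At the order-3 pole a set g(h) = (h - a)^3*(rational part) = [-4/5] / (h - a')^3.
Order-3 pole: residue = g''(a)/2; g''(-5/8 - (1/40)*sqrt(2545)) = (245760/131872229)*sqrt(2545), so the residue is (122880/131872229)*sqrt(2545).
The branch term is analytic at -5/8 + (1/40)*sqrt(2545) and contributes nothing to the residue; only the rational part matters.
The factor h**2 + 5*h/4 - 6/5 splits as (h - a)(h - a') with a = -5/8 + (1/40)*sqrt(2545), a' = -5/8 - (1/40)*sqrt(2545). At the order-3 pole a set g(h) = (h - a)^3*(rational part) = [-4/5] / (h - a')^3.
Order-3 pole: residue = g''(a)/2; g''(-5/8 + (1/40)*sqrt(2545)) = -(245760/131872229)*sqrt(2545), so the residue is -(122880/131872229)*sqrt(2545).
List the singular points by increasing real part (a conjugate pair: the negative imaginary part first).

Radius of convergence at 0: 3/5.
At -5/8 - (1/40)*sqrt(2545): a pole of order 3; residue (122880/131872229)*sqrt(2545).
At -3/5: a logarithmic branch point.
At -5/8 + (1/40)*sqrt(2545): a pole of order 3; residue -(122880/131872229)*sqrt(2545).


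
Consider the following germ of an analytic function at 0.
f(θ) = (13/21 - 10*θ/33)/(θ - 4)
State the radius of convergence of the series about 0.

Denominator factor (θ - 4): pole of order 1 at 4, modulus 4.
The radius of convergence is the smallest modulus among the singular points: 4.

The radius of convergence is 4.


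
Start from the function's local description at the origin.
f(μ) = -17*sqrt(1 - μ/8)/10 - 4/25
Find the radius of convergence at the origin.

The radius of convergence is 8.

Branch term (-17/10)*sqrt(1 - μ/(8)): its argument vanishes at μ = 8, a square-root branch point, modulus 8.
The radius of convergence is the smallest modulus among the singular points: 8.


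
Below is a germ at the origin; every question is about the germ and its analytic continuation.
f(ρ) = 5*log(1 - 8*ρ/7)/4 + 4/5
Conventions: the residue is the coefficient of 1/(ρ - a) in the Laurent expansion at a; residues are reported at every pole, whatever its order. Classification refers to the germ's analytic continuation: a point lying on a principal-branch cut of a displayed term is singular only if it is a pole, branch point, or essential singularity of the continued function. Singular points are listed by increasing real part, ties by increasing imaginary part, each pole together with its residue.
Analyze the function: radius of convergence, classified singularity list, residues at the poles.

Radius of convergence at 0: 7/8.
At 7/8: a logarithmic branch point.

Branch term (5/4)*log(1 - ρ/(7/8)): its argument vanishes at ρ = 7/8, a logarithmic branch point, modulus 7/8.
The radius of convergence is the smallest modulus among the singular points: 7/8.


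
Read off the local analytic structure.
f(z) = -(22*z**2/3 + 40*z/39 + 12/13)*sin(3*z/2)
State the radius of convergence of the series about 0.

The factor -sin(3*z/2) is entire and contributes no finite singular point.
The polynomial part has no poles.
No finite singular points: the Taylor series at 0 converges everywhere.

The radius of convergence is infinite.


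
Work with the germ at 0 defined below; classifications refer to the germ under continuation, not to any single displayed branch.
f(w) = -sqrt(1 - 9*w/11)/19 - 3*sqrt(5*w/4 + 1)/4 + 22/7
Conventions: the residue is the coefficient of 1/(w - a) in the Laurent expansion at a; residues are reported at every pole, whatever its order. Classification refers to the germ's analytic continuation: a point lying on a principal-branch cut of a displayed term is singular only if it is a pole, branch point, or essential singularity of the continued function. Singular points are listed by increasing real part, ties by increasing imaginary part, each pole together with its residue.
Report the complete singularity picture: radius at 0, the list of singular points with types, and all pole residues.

Radius of convergence at 0: 4/5.
At -4/5: an algebraic (square-root) branch point.
At 11/9: an algebraic (square-root) branch point.

Branch term (-1/19)*sqrt(1 - w/(11/9)): its argument vanishes at w = 11/9, a square-root branch point, modulus 11/9.
Branch term (-3/4)*sqrt(1 - w/(-4/5)): its argument vanishes at w = -4/5, a square-root branch point, modulus 4/5.
The radius of convergence is the smallest modulus among the singular points: 4/5.
List the singular points by increasing real part (a conjugate pair: the negative imaginary part first).


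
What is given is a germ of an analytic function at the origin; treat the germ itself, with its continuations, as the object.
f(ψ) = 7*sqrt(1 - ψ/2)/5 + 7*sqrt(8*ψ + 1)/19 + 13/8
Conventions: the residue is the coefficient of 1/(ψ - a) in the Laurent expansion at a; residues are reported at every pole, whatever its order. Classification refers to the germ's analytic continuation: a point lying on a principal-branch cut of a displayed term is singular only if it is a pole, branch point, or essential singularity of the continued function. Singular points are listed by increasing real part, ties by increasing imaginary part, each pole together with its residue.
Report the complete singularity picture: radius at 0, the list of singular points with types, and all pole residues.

Branch term (7/5)*sqrt(1 - ψ/(2)): its argument vanishes at ψ = 2, a square-root branch point, modulus 2.
Branch term (7/19)*sqrt(1 - ψ/(-1/8)): its argument vanishes at ψ = -1/8, a square-root branch point, modulus 1/8.
The radius of convergence is the smallest modulus among the singular points: 1/8.
List the singular points by increasing real part (a conjugate pair: the negative imaginary part first).

Radius of convergence at 0: 1/8.
At -1/8: an algebraic (square-root) branch point.
At 2: an algebraic (square-root) branch point.


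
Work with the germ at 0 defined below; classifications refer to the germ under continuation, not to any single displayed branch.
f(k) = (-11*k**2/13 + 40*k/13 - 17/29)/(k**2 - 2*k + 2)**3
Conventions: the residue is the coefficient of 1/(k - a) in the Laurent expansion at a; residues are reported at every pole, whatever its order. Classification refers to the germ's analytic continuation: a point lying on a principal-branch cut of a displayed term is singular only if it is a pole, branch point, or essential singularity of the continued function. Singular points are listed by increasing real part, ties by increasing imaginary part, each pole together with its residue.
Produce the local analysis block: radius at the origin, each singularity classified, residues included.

Radius of convergence at 0: sqrt(2).
At (1) - (1)*i: a pole of order 3; residue (1541/6032)*i.
At (1) + (1)*i: a pole of order 3; residue -(1541/6032)*i.

Denominator factor (k**2 - 2*k + 2)^3: discriminant -4, complex-conjugate roots (1) + (1)*i and (1) - (1)*i; poles of order 3, moduli sqrt(2) and sqrt(2).
The radius of convergence is the smallest modulus among the singular points: sqrt(2).
The factor k**2 - 2*k + 2 splits as (k - a)(k - a') with a = (1) - (1)*i, a' = (1) + (1)*i. At the order-3 pole a set g(k) = (k - a)^3*f(k) = [-11*k**2/13 + 40*k/13 - 17/29] / (k - a')^3.
Order-3 pole: residue = g''(a)/2; g''((1) - (1)*i) = (1541/3016)*i, so the residue is (1541/6032)*i.
The factor k**2 - 2*k + 2 splits as (k - a)(k - a') with a = (1) + (1)*i, a' = (1) - (1)*i. At the order-3 pole a set g(k) = (k - a)^3*f(k) = [-11*k**2/13 + 40*k/13 - 17/29] / (k - a')^3.
Order-3 pole: residue = g''(a)/2; g''((1) + (1)*i) = -(1541/3016)*i, so the residue is -(1541/6032)*i.
List the singular points by increasing real part (a conjugate pair: the negative imaginary part first).


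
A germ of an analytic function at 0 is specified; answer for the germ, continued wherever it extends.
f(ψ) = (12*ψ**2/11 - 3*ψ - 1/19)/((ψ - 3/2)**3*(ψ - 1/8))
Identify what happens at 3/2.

The denominator factor ψ - 3/2 vanishes at 3/2 and appears to the power 3; the numerator there equals -877/418, nonzero, and no other factor vanishes.
Hence a pole whose order is the multiplicity, 3.

The point is a pole of order 3.


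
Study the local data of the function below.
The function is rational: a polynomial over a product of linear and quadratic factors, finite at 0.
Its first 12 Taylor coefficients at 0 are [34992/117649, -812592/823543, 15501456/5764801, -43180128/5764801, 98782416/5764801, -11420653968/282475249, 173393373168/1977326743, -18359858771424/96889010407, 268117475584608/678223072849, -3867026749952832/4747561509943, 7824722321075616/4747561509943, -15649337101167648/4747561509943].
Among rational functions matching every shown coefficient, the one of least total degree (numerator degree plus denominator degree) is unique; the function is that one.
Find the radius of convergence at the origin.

No rational of total degree below 10 reproduces all 12 coefficients; solving the [1/9] Pade equations on them gives f(λ) = (3/4 - 32*λ/21)/((λ + 7/12)**3*(λ**2 - 3*λ + 7/3)**3), whose expansion matches every shown term.
Denominator factor (λ**2 - 3*λ + 7/3)^3: discriminant -1/3, complex-conjugate roots (3/2) + ((1/6)*sqrt(3))*i and (3/2) - ((1/6)*sqrt(3))*i; poles of order 3, moduli (1/3)*sqrt(21) and (1/3)*sqrt(21).
Denominator factor (λ + 7/12)^3: pole of order 3 at -7/12, modulus 7/12.
The radius of convergence is the smallest modulus among the singular points: 7/12.

The radius of convergence is 7/12.


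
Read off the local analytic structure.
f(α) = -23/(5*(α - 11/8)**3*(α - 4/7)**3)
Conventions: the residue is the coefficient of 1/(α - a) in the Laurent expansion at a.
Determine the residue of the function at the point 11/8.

At the order-3 pole 11/8 set g(α) = (α - (11/8))^3*f(α) = -23/(5*(α - 4/7)**3).
Order-3 pole: residue = g''(a)/2; g''(11/8) = -50667323392/307546875, so the residue is -25333661696/307546875.

The residue is -25333661696/307546875.


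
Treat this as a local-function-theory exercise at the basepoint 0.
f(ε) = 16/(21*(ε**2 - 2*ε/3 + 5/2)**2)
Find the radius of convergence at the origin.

Denominator factor (ε**2 - 2*ε/3 + 5/2)^2: discriminant -86/9, complex-conjugate roots (1/3) + ((1/6)*sqrt(86))*i and (1/3) - ((1/6)*sqrt(86))*i; poles of order 2, moduli (1/2)*sqrt(10) and (1/2)*sqrt(10).
The radius of convergence is the smallest modulus among the singular points: (1/2)*sqrt(10).

The radius of convergence is (1/2)*sqrt(10).


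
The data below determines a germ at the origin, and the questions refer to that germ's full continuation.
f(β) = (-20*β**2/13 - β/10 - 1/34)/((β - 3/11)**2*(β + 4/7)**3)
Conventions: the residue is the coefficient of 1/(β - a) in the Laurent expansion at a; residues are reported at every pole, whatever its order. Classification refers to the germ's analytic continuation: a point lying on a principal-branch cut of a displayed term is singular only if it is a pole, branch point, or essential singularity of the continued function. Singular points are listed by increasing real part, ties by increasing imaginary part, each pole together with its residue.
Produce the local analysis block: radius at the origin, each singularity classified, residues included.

Radius of convergence at 0: 3/11.
At -4/7: a pole of order 3; residue 21710094791/39449881250.
At 3/11: a pole of order 2; residue -21710094791/39449881250.

Denominator factor (β + 4/7)^3: pole of order 3 at -4/7, modulus 4/7.
Denominator factor (β - 3/11)^2: pole of order 2 at 3/11, modulus 3/11.
The radius of convergence is the smallest modulus among the singular points: 3/11.
At the order-3 pole -4/7 set g(β) = (β - (-4/7))^3*f(β) = (-20*β**2/13 - β/10 - 1/34)/(β - 3/11)**2.
Order-3 pole: residue = g''(a)/2; g''(-4/7) = 21710094791/19724940625, so the residue is 21710094791/39449881250.
At the order-2 pole 3/11 set g(β) = (β - (3/11))^2*f(β) = (-20*β**2/13 - β/10 - 1/34)/(β + 4/7)**3.
Order-2 pole: residue = g'(a); g'(3/11) = -21710094791/39449881250, so the residue is -21710094791/39449881250.
List the singular points by increasing real part (a conjugate pair: the negative imaginary part first).


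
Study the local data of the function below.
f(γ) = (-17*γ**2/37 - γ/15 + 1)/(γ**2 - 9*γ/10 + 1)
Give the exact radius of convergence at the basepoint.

Denominator factor (γ**2 - 9*γ/10 + 1): discriminant -319/100, complex-conjugate roots (9/20) + ((1/20)*sqrt(319))*i and (9/20) - ((1/20)*sqrt(319))*i; poles of order 1, moduli 1 and 1.
The radius of convergence is the smallest modulus among the singular points: 1.

The radius of convergence is 1.


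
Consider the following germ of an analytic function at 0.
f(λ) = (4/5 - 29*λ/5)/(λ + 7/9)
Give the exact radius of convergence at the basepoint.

The radius of convergence is 7/9.

Denominator factor (λ + 7/9): pole of order 1 at -7/9, modulus 7/9.
The radius of convergence is the smallest modulus among the singular points: 7/9.


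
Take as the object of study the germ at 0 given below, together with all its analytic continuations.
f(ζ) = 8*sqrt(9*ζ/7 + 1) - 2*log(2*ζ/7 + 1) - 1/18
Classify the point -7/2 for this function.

The point is a logarithmic branch point.

The term (-2)*log(1 - ζ/(-7/2)) has argument 1 - -7/2/(-7/2) = 0 at -7/2: a logarithmic (infinitely-sheeted) branch point; the remaining terms are analytic or single-valued there.


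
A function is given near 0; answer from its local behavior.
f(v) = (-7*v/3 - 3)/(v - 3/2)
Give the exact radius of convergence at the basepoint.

The radius of convergence is 3/2.

Denominator factor (v - 3/2): pole of order 1 at 3/2, modulus 3/2.
The radius of convergence is the smallest modulus among the singular points: 3/2.


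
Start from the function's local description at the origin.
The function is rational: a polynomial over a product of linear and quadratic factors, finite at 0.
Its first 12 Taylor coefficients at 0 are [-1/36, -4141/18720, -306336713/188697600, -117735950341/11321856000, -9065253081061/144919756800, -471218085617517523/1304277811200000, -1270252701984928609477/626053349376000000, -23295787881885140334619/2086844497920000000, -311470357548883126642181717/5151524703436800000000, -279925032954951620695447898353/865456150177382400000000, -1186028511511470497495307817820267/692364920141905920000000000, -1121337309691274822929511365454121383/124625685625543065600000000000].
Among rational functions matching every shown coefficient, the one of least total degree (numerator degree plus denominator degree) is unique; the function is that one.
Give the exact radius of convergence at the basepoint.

The radius of convergence is -11/10 + (3/10)*sqrt(19).

No rational of total degree below 10 reproduces all 12 coefficients; solving the [2/8] Pade equations on them gives f(η) = (-27*η**2/7 + 31*η/39 - 1)/((η**2 + η/4 + 12)**2*(η**2 + 11*η/5 - 1/2)**2), whose expansion matches every shown term.
Denominator factor (η**2 + η/4 + 12)^2: discriminant -767/16, complex-conjugate roots (-1/8) + ((1/8)*sqrt(767))*i and (-1/8) - ((1/8)*sqrt(767))*i; poles of order 2, moduli (2)*sqrt(3) and (2)*sqrt(3).
Denominator factor (η**2 + 11*η/5 - 1/2)^2: discriminant 171/25, real irrational roots -11/10 + (3/10)*sqrt(19) and -11/10 - (3/10)*sqrt(19); poles of order 2, moduli -11/10 + (3/10)*sqrt(19) and 11/10 + (3/10)*sqrt(19).
The radius of convergence is the smallest modulus among the singular points: -11/10 + (3/10)*sqrt(19).
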